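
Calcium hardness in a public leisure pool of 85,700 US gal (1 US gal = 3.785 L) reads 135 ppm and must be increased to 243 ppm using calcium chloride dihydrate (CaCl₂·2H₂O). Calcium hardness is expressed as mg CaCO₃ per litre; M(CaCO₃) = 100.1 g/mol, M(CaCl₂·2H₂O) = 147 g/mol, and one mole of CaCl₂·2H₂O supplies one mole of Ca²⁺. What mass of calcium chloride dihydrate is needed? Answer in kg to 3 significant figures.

51.4 kg

Volume: 85,700 US gal × 3.785 L/gal = 324,374 L.
Hardness to add: (243 − 135) = 108 mg/L as CaCO₃ × 324,374 L = 35,030 g as CaCO₃.
Moles of Ca²⁺ (1 mol Ca²⁺ ≡ 1 mol CaCO₃): 35,030 / 100.1 g/mol = 350 mol.
Mass of CaCl₂·2H₂O: 350 × 147 = 51,450 g.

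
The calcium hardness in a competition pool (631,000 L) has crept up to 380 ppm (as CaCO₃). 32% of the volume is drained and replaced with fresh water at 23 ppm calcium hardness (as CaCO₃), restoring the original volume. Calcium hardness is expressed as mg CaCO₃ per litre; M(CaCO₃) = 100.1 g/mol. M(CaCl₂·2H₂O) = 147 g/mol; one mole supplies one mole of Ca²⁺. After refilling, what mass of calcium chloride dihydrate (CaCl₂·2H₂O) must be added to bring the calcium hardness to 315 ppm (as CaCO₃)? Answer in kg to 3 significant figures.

45.6 kg

After draining 32% and refilling: 380 × 0.68 + 23 × 0.32 = 265.76 ppm.
Deficit to target: 315 − 265.76 = 49.24 mg/L.
As CaCO₃: 49.24 mg/L × 631,000 L = 31,070 g; ÷ 100.1 = 310.4 mol Ca²⁺.
Mass: 310.4 × 147 = 45,630 g.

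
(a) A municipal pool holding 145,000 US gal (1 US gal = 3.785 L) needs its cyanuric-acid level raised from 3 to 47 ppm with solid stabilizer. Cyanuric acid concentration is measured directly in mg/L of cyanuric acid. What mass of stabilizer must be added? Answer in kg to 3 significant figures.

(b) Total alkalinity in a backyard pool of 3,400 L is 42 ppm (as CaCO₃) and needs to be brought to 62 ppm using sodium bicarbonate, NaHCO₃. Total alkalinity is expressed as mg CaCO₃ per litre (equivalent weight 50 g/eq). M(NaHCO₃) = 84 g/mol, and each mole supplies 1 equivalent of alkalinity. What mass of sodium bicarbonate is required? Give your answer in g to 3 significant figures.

(a) 24.1 kg; (b) 114 g

(a) Volume: 145,000 US gal × 3.785 L/gal = 548,825 L.
(a) CYA to add: (47 − 3) = 44 mg/L × 548,825 L = 24,150 g cyanuric acid.

(b) Alkalinity to add: (62 − 42) = 20 mg/L as CaCO₃ × 3,400 L = 68 g as CaCO₃.
(b) Equivalents: 68 g ÷ 50 g/eq = 1.36 eq.
(b) NaHCO₃ supplies 1 eq per mole → 1.36 mol.
(b) Mass: 1.36 mol × 84 g/mol = 114.2 g.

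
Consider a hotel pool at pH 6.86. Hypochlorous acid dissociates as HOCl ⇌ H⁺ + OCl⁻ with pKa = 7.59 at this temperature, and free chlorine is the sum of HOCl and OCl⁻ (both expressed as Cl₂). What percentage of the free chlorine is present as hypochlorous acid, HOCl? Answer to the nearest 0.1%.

[OCl⁻]/[HOCl] = 10^(pH − pKa) = 10^(6.86 − 7.59) = 10^-0.73 = 0.1862.
Fraction as HOCl = 1 / (1 + 0.1862) = 0.843.

84.3%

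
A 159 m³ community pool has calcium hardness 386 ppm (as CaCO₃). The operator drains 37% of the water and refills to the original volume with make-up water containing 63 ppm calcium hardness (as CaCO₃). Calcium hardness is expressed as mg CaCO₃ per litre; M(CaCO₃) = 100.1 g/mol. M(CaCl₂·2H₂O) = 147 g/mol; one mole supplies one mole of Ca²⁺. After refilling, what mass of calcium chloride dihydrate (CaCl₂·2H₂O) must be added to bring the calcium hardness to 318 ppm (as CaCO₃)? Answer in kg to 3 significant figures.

12.0 kg

Volume: 159 m³ = 159,000 L.
After draining 37% and refilling: 386 × 0.63 + 63 × 0.37 = 266.49 ppm.
Deficit to target: 318 − 266.49 = 51.51 mg/L.
As CaCO₃: 51.51 mg/L × 159,000 L = 8190 g; ÷ 100.1 = 81.82 mol Ca²⁺.
Mass: 81.82 × 147 = 12,030 g.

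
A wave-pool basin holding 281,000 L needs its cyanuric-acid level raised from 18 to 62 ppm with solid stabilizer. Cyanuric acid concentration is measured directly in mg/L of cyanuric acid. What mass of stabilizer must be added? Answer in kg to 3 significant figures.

12.4 kg

CYA to add: (62 − 18) = 44 mg/L × 281,000 L = 12,360 g cyanuric acid.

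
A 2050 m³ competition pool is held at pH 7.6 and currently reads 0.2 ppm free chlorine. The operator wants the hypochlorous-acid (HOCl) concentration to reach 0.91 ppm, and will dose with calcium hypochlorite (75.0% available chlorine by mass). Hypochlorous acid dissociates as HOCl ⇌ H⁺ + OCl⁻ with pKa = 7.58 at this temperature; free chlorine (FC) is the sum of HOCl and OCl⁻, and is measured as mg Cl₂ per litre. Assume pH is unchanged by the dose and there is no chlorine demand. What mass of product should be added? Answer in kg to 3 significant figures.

Volume: 2050 m³ = 2,050,000 L.
[OCl⁻]/[HOCl] = 10^(pH − pKa) = 10^(7.6 − 7.58) = 1.047; fraction as HOCl = 1/(1 + 1.047) = 0.4885.
Free chlorine required for 0.91 ppm HOCl: 0.91 / 0.4885 = 1.863 ppm.
FC to add: 1.863 − 0.2 = 1.663 mg/L as Cl₂.
Cl₂ equivalent: 1.663 mg/L × 2,050,000 L = 3409 g.
Product at 75.0% available Cl: 3409 / 0.75 = 4545 g.

4.55 kg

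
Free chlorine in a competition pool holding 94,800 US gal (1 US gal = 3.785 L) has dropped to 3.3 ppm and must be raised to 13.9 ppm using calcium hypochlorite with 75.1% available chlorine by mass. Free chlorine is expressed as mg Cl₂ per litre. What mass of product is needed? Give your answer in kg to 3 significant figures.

Volume: 94,800 US gal × 3.785 L/gal = 358,818 L.
Chlorine deficit: 13.9 − 3.3 = 10.6 ppm = 10.6 mg/L as Cl₂.
Cl₂ equivalent needed: 10.6 mg/L × 358,818 L = 3,803,000 mg = 3803 g.
Product at 75.1% available chlorine: 3803 / 0.751 = 5065 g.

5.06 kg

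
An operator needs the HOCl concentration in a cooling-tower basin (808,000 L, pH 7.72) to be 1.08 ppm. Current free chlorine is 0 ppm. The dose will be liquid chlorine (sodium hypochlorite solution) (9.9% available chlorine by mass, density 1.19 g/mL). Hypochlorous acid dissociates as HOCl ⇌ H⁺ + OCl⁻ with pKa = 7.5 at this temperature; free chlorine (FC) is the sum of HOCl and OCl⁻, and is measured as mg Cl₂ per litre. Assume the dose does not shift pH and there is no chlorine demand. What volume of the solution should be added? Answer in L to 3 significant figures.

19.7 L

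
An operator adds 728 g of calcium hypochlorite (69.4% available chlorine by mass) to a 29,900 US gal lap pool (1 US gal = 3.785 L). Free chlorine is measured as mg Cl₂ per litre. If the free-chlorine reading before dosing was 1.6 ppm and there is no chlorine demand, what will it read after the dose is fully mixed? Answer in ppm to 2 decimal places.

Volume: 29,900 US gal × 3.785 L/gal = 113,172 L.
Available chlorine delivered: 728 g × 0.694 = 505.2 g as Cl₂.
Concentration rise: 505.2 g / 113,172 L = 4.464 mg/L = 4.46 ppm.
Final FC: 1.6 + 4.46 = 6.06 ppm.

6.06 ppm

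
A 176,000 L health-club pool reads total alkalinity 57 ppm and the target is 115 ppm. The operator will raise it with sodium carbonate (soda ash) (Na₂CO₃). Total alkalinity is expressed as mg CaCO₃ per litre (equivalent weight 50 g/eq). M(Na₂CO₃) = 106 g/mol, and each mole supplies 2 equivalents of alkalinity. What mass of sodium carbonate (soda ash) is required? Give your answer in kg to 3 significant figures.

10.8 kg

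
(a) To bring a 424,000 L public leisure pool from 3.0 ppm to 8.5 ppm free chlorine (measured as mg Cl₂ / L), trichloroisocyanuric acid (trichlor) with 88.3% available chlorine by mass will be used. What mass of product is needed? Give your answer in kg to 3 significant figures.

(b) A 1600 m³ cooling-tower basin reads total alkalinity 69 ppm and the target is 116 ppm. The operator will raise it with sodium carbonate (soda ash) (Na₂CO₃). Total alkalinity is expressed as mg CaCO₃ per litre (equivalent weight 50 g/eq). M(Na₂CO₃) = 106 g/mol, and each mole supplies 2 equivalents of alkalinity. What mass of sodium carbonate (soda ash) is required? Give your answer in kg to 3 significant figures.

(a) 2.64 kg; (b) 79.7 kg

(a) Chlorine deficit: 8.5 − 3.0 = 5.5 ppm = 5.5 mg/L as Cl₂.
(a) Cl₂ equivalent needed: 5.5 mg/L × 424,000 L = 2,332,000 mg = 2332 g.
(a) Product at 88.3% available chlorine: 2332 / 0.883 = 2641 g.

(b) Volume: 1600 m³ = 1,600,000 L.
(b) Alkalinity to add: (116 − 69) = 47 mg/L as CaCO₃ × 1,600,000 L = 75,200 g as CaCO₃.
(b) Equivalents: 75,200 g ÷ 50 g/eq = 1504 eq.
(b) Each mole of Na₂CO₃ supplies 2 eq, so 1504 / 2 = 752 mol.
(b) Mass: 752 mol × 106 g/mol = 79,710 g.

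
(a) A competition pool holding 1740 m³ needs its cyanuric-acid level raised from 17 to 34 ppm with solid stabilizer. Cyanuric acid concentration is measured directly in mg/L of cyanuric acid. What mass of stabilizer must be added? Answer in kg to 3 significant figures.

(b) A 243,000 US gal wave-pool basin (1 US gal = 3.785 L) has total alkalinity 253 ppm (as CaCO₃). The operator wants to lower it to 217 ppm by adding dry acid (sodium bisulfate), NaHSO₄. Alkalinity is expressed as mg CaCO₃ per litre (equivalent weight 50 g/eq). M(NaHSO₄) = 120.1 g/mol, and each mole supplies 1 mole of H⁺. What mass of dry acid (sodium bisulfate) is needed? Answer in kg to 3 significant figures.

(a) Volume: 1740 m³ = 1,740,000 L.
(a) CYA to add: (34 − 17) = 17 mg/L × 1,740,000 L = 29,580 g cyanuric acid.

(b) Volume: 243,000 US gal × 3.785 L/gal = 919,755 L.
(b) Alkalinity to neutralize: (253 − 217) = 36 mg/L as CaCO₃ × 919,755 L = 33,110 g as CaCO₃.
(b) Equivalents of H⁺ required: 33,110 ÷ 50 g/eq = 662.2 eq = 662.2 mol NaHSO₄.
(b) Mass of NaHSO₄: 662.2 × 120.1 = 79,530 g.

(a) 29.6 kg; (b) 79.5 kg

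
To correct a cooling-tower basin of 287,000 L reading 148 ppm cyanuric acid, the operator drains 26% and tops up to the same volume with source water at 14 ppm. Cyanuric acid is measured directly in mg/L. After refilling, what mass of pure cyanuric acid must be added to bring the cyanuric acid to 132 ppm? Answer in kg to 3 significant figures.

After draining 26% and refilling: 148 × 0.74 + 14 × 0.26 = 113.16 ppm.
Deficit to target: 132 − 113.16 = 18.84 mg/L.
Mass: 18.84 mg/L × 287,000 L = 5407 g cyanuric acid.

5.41 kg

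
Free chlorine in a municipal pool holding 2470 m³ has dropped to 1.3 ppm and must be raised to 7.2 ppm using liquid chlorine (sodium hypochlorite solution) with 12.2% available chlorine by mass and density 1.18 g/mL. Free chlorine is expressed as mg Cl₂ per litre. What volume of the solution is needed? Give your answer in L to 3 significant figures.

101 L

Volume: 2470 m³ = 2,470,000 L.
Chlorine deficit: 7.2 − 1.3 = 5.9 ppm = 5.9 mg/L as Cl₂.
Cl₂ equivalent needed: 5.9 mg/L × 2,470,000 L = 14,570,000 mg = 14,570 g.
Product at 12.2% available chlorine: 14,570 / 0.122 = 119,500 g.
Volume at density 1.18 g/mL: 119,500 g ÷ 1.18 g/mL = 101,200 mL.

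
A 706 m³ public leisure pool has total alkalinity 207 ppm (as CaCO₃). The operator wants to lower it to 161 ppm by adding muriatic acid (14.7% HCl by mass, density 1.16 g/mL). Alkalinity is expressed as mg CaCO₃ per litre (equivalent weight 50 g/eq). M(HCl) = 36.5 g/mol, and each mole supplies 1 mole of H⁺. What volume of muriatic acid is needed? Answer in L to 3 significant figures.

139 L

Volume: 706 m³ = 706,000 L.
Alkalinity to neutralize: (207 − 161) = 46 mg/L as CaCO₃ × 706,000 L = 32,480 g as CaCO₃.
Equivalents of H⁺ required: 32,480 ÷ 50 g/eq = 649.5 eq = 649.5 mol HCl.
Mass of HCl: 649.5 × 36.5 = 23,710 g.
Mass of 14.7% solution: 23,710 / 0.147 = 161,300 g.
Volume: 161,300 g ÷ 1.16 g/mL = 139,000 mL.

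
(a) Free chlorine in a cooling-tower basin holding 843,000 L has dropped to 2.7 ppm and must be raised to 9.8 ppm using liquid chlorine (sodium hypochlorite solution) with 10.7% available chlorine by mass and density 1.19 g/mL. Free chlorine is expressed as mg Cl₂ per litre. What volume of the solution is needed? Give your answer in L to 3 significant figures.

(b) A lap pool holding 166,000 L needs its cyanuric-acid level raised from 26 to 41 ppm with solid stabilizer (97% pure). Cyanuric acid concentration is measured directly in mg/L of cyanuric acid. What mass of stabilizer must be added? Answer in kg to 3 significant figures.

(a) Chlorine deficit: 9.8 − 2.7 = 7.1 ppm = 7.1 mg/L as Cl₂.
(a) Cl₂ equivalent needed: 7.1 mg/L × 843,000 L = 5,985,000 mg = 5985 g.
(a) Product at 10.7% available chlorine: 5985 / 0.107 = 55,940 g.
(a) Volume at density 1.19 g/mL: 55,940 g ÷ 1.19 g/mL = 47,010 mL.

(b) CYA to add: (41 − 26) = 15 mg/L × 166,000 L = 2490 g cyanuric acid.
(b) At 97% purity: 2490 / 0.97 = 2567 g product.

(a) 47.0 L; (b) 2.57 kg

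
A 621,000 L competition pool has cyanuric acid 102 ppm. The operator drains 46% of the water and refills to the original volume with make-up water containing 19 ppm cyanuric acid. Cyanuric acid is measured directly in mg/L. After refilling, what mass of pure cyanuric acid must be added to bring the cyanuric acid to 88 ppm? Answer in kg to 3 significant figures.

After draining 46% and refilling: 102 × 0.54 + 19 × 0.46 = 63.82 ppm.
Deficit to target: 88 − 63.82 = 24.18 mg/L.
Mass: 24.18 mg/L × 621,000 L = 15,020 g cyanuric acid.

15.0 kg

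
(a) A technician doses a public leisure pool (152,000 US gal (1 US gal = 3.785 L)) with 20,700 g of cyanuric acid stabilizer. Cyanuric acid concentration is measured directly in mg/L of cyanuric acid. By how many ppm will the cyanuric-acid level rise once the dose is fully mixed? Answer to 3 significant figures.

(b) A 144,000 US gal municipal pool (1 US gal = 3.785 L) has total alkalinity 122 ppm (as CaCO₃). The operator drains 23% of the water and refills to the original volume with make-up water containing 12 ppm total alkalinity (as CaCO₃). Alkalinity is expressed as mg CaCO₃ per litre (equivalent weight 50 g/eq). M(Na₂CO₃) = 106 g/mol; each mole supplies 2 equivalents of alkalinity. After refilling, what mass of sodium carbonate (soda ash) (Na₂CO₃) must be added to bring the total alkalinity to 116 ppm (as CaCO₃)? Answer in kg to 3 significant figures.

(a) Volume: 152,000 US gal × 3.785 L/gal = 575,320 L.
(a) Rise: 20,700 g / 575,320 L × 1000 = 35.98 mg/L.

(b) Volume: 144,000 US gal × 3.785 L/gal = 545,040 L.
(b) After draining 23% and refilling: 122 × 0.77 + 12 × 0.23 = 96.7 ppm.
(b) Deficit to target: 116 − 96.7 = 19.3 mg/L.
(b) As CaCO₃: 19.3 mg/L × 545,040 L = 10,520 g; ÷ 50 g/eq ÷ 2 = 105.2 mol Na₂CO₃.
(b) Mass: 105.2 × 106 = 11,150 g.

(a) 36.0 ppm; (b) 11.2 kg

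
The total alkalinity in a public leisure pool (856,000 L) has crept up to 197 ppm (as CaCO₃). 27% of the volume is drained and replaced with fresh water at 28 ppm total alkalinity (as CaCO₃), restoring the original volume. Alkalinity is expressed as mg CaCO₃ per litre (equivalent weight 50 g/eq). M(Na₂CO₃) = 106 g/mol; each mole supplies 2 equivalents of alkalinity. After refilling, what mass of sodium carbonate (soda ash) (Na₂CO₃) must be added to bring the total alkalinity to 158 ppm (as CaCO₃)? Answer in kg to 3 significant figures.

6.02 kg

After draining 27% and refilling: 197 × 0.73 + 28 × 0.27 = 151.37 ppm.
Deficit to target: 158 − 151.37 = 6.63 mg/L.
As CaCO₃: 6.63 mg/L × 856,000 L = 5675 g; ÷ 50 g/eq ÷ 2 = 56.75 mol Na₂CO₃.
Mass: 56.75 × 106 = 6016 g.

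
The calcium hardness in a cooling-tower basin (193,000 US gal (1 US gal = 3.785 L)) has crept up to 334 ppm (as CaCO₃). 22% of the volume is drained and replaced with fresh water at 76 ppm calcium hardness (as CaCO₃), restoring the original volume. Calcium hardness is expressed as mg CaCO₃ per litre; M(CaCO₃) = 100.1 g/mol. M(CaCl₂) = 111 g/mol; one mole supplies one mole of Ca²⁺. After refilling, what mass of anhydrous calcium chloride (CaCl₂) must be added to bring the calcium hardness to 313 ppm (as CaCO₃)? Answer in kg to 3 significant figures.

29.0 kg

Volume: 193,000 US gal × 3.785 L/gal = 730,505 L.
After draining 22% and refilling: 334 × 0.78 + 76 × 0.22 = 277.24 ppm.
Deficit to target: 313 − 277.24 = 35.76 mg/L.
As CaCO₃: 35.76 mg/L × 730,505 L = 26,120 g; ÷ 100.1 = 261 mol Ca²⁺.
Mass: 261 × 111 = 28,970 g.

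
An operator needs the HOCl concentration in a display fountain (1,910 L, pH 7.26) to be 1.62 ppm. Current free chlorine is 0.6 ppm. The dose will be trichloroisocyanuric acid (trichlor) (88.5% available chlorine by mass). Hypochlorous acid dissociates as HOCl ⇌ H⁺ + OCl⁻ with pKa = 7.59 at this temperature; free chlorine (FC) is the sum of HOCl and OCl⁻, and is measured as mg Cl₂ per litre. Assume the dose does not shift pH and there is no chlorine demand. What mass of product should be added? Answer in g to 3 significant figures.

3.84 g

[OCl⁻]/[HOCl] = 10^(pH − pKa) = 10^(7.26 − 7.59) = 0.4677; fraction as HOCl = 1/(1 + 0.4677) = 0.6813.
Free chlorine required for 1.62 ppm HOCl: 1.62 / 0.6813 = 2.378 ppm.
FC to add: 2.378 − 0.6 = 1.778 mg/L as Cl₂.
Cl₂ equivalent: 1.778 mg/L × 1,910 L = 3.395 g.
Product at 88.5% available Cl: 3.395 / 0.885 = 3.837 g.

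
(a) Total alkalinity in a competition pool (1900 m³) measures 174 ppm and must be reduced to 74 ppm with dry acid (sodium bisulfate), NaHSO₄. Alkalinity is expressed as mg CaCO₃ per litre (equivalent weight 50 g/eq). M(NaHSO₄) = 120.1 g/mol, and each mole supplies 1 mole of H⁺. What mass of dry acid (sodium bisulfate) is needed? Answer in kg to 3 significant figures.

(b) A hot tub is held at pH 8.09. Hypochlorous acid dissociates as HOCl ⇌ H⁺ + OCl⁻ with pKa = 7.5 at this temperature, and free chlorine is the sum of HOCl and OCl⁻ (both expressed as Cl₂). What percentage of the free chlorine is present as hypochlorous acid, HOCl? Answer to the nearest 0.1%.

(a) 456 kg; (b) 20.4%

(a) Volume: 1900 m³ = 1,900,000 L.
(a) Alkalinity to neutralize: (174 − 74) = 100 mg/L as CaCO₃ × 1,900,000 L = 190,000 g as CaCO₃.
(a) Equivalents of H⁺ required: 190,000 ÷ 50 g/eq = 3800 eq = 3800 mol NaHSO₄.
(a) Mass of NaHSO₄: 3800 × 120.1 = 456,400 g.

(b) [OCl⁻]/[HOCl] = 10^(pH − pKa) = 10^(8.09 − 7.5) = 10^0.59 = 3.89.
(b) Fraction as HOCl = 1 / (1 + 3.89) = 0.2045.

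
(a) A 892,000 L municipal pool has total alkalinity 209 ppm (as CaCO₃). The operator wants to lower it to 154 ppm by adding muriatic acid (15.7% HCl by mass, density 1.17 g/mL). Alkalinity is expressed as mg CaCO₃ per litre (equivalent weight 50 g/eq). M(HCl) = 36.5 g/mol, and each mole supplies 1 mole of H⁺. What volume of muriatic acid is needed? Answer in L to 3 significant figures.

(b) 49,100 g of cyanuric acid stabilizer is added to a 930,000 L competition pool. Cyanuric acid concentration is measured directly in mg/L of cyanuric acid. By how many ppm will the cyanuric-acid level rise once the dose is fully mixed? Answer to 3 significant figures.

(a) 195 L; (b) 52.8 ppm

(a) Alkalinity to neutralize: (209 − 154) = 55 mg/L as CaCO₃ × 892,000 L = 49,060 g as CaCO₃.
(a) Equivalents of H⁺ required: 49,060 ÷ 50 g/eq = 981.2 eq = 981.2 mol HCl.
(a) Mass of HCl: 981.2 × 36.5 = 35,810 g.
(a) Mass of 15.7% solution: 35,810 / 0.157 = 228,100 g.
(a) Volume: 228,100 g ÷ 1.17 g/mL = 195,000 mL.

(b) Rise: 49,100 g / 930,000 L × 1000 = 52.8 mg/L.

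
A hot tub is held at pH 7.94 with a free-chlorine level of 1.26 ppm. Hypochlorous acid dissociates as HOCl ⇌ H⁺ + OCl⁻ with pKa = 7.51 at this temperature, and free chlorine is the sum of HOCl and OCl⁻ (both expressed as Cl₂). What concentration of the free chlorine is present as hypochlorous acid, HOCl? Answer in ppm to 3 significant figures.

0.341 ppm

[OCl⁻]/[HOCl] = 10^(pH − pKa) = 10^(7.94 − 7.51) = 10^0.43 = 2.692.
Fraction as HOCl = 1 / (1 + 2.692) = 0.2709.
HOCl = 0.2709 × 1.26 ppm = 0.3413 ppm.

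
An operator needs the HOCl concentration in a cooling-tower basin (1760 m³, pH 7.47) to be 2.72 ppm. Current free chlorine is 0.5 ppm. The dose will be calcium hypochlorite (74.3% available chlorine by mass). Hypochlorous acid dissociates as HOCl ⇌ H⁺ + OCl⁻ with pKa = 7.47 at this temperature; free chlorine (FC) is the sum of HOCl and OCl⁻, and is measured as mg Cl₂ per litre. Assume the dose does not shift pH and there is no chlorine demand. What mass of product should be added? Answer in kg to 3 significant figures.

Volume: 1760 m³ = 1,760,000 L.
[OCl⁻]/[HOCl] = 10^(pH − pKa) = 10^(7.47 − 7.47) = 1; fraction as HOCl = 1/(1 + 1) = 0.5.
Free chlorine required for 2.72 ppm HOCl: 2.72 / 0.5 = 5.44 ppm.
FC to add: 5.44 − 0.5 = 4.94 mg/L as Cl₂.
Cl₂ equivalent: 4.94 mg/L × 1,760,000 L = 8694 g.
Product at 74.3% available Cl: 8694 / 0.743 = 11,700 g.

11.7 kg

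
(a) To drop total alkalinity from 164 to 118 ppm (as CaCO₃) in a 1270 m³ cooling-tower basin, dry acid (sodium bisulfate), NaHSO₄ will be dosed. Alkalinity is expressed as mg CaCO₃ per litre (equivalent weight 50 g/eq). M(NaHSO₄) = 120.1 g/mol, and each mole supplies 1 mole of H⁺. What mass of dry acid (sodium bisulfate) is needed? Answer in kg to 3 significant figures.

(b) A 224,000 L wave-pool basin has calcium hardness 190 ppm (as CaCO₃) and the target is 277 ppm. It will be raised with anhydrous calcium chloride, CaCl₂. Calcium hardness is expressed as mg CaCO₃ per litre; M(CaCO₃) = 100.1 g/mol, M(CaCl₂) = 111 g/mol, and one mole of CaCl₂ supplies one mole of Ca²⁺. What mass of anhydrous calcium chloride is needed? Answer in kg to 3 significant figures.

(a) 140 kg; (b) 21.6 kg

(a) Volume: 1270 m³ = 1,270,000 L.
(a) Alkalinity to neutralize: (164 − 118) = 46 mg/L as CaCO₃ × 1,270,000 L = 58,420 g as CaCO₃.
(a) Equivalents of H⁺ required: 58,420 ÷ 50 g/eq = 1168 eq = 1168 mol NaHSO₄.
(a) Mass of NaHSO₄: 1168 × 120.1 = 140,300 g.

(b) Hardness to add: (277 − 190) = 87 mg/L as CaCO₃ × 224,000 L = 19,490 g as CaCO₃.
(b) Moles of Ca²⁺ (1 mol Ca²⁺ ≡ 1 mol CaCO₃): 19,490 / 100.1 g/mol = 194.7 mol.
(b) Mass of CaCl₂: 194.7 × 111 = 21,610 g.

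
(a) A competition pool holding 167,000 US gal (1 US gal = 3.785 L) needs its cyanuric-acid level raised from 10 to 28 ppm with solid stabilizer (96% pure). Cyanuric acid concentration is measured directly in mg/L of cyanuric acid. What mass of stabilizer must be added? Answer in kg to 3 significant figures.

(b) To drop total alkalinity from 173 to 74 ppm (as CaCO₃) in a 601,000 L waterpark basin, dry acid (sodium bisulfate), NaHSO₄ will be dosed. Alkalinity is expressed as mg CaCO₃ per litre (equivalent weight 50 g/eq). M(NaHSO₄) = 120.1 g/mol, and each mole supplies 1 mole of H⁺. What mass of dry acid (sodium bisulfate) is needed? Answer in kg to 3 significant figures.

(a) Volume: 167,000 US gal × 3.785 L/gal = 632,095 L.
(a) CYA to add: (28 − 10) = 18 mg/L × 632,095 L = 11,380 g cyanuric acid.
(a) At 96% purity: 11,380 / 0.96 = 11,850 g product.

(b) Alkalinity to neutralize: (173 − 74) = 99 mg/L as CaCO₃ × 601,000 L = 59,500 g as CaCO₃.
(b) Equivalents of H⁺ required: 59,500 ÷ 50 g/eq = 1190 eq = 1190 mol NaHSO₄.
(b) Mass of NaHSO₄: 1190 × 120.1 = 142,900 g.

(a) 11.9 kg; (b) 143 kg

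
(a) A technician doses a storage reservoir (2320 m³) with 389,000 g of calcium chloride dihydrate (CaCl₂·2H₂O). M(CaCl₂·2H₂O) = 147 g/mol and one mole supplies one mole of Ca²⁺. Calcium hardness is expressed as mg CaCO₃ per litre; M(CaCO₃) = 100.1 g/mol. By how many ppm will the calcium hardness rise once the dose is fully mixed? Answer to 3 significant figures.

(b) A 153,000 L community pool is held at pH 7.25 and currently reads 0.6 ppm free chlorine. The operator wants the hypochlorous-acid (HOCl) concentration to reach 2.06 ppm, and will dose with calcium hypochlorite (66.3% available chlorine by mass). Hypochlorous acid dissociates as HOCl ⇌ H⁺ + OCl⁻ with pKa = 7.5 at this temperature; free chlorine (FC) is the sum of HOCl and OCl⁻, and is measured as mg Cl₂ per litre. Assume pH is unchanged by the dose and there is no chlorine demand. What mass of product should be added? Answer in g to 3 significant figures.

(a) 114 ppm; (b) 604 g

(a) Volume: 2320 m³ = 2,320,000 L.
(a) Moles of Ca²⁺: 389,000 g ÷ 147 g/mol = 2646 mol.
(a) As CaCO₃: 2646 mol × 100.1 g/mol = 264,900 g.
(a) Rise: 264,900 g / 2,320,000 L × 1000 = 114.2 mg/L.

(b) [OCl⁻]/[HOCl] = 10^(pH − pKa) = 10^(7.25 − 7.5) = 0.5623; fraction as HOCl = 1/(1 + 0.5623) = 0.6401.
(b) Free chlorine required for 2.06 ppm HOCl: 2.06 / 0.6401 = 3.218 ppm.
(b) FC to add: 3.218 − 0.6 = 2.618 mg/L as Cl₂.
(b) Cl₂ equivalent: 2.618 mg/L × 153,000 L = 400.6 g.
(b) Product at 66.3% available Cl: 400.6 / 0.663 = 604.3 g.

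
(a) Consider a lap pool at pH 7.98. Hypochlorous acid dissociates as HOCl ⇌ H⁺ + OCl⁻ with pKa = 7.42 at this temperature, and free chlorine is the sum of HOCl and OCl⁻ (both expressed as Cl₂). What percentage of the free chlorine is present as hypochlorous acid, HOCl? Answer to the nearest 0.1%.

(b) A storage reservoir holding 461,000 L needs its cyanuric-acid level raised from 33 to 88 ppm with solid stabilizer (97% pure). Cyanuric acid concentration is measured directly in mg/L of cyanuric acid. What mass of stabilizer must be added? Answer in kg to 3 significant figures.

(a) [OCl⁻]/[HOCl] = 10^(pH − pKa) = 10^(7.98 − 7.42) = 10^0.56 = 3.631.
(a) Fraction as HOCl = 1 / (1 + 3.631) = 0.2159.

(b) CYA to add: (88 − 33) = 55 mg/L × 461,000 L = 25,360 g cyanuric acid.
(b) At 97% purity: 25,360 / 0.97 = 26,140 g product.

(a) 21.6%; (b) 26.1 kg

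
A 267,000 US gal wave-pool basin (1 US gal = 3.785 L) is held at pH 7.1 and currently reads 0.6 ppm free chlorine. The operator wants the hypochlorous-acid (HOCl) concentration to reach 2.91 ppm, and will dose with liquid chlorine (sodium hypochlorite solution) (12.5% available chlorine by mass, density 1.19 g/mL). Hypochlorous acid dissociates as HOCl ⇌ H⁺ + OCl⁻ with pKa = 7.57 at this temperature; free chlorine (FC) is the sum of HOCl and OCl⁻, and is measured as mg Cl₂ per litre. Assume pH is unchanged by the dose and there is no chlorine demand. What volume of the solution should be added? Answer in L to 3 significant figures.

Volume: 267,000 US gal × 3.785 L/gal = 1,010,595 L.
[OCl⁻]/[HOCl] = 10^(pH − pKa) = 10^(7.1 − 7.57) = 0.3388; fraction as HOCl = 1/(1 + 0.3388) = 0.7469.
Free chlorine required for 2.91 ppm HOCl: 2.91 / 0.7469 = 3.896 ppm.
FC to add: 3.896 − 0.6 = 3.296 mg/L as Cl₂.
Cl₂ equivalent: 3.296 mg/L × 1,010,595 L = 3331 g.
Product at 12.5% available Cl: 3331 / 0.125 = 26,650 g.
Volume: 26,650 g ÷ 1.19 g/mL = 22,390 mL.

22.4 L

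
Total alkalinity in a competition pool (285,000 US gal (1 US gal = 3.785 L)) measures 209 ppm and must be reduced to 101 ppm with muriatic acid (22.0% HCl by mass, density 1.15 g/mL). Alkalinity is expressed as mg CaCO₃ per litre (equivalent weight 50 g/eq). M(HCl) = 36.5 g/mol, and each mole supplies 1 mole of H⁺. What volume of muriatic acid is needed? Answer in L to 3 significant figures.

Volume: 285,000 US gal × 3.785 L/gal = 1,078,725 L.
Alkalinity to neutralize: (209 − 101) = 108 mg/L as CaCO₃ × 1,078,725 L = 116,500 g as CaCO₃.
Equivalents of H⁺ required: 116,500 ÷ 50 g/eq = 2330 eq = 2330 mol HCl.
Mass of HCl: 2330 × 36.5 = 85,050 g.
Mass of 22.0% solution: 85,050 / 0.22 = 386,600 g.
Volume: 386,600 g ÷ 1.15 g/mL = 336,200 mL.

336 L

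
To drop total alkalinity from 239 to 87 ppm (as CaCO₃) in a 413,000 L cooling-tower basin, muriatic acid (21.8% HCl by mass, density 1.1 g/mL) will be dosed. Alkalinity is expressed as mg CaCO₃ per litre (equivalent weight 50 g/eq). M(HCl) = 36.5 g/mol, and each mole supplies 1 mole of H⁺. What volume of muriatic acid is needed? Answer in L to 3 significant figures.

191 L

Alkalinity to neutralize: (239 − 87) = 152 mg/L as CaCO₃ × 413,000 L = 62,780 g as CaCO₃.
Equivalents of H⁺ required: 62,780 ÷ 50 g/eq = 1256 eq = 1256 mol HCl.
Mass of HCl: 1256 × 36.5 = 45,830 g.
Mass of 21.8% solution: 45,830 / 0.218 = 210,200 g.
Volume: 210,200 g ÷ 1.1 g/mL = 191,100 mL.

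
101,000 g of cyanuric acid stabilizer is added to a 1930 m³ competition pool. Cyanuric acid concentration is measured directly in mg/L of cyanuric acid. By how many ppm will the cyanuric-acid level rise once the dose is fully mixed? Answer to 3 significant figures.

Volume: 1930 m³ = 1,930,000 L.
Rise: 101,000 g / 1,930,000 L × 1000 = 52.33 mg/L.

52.3 ppm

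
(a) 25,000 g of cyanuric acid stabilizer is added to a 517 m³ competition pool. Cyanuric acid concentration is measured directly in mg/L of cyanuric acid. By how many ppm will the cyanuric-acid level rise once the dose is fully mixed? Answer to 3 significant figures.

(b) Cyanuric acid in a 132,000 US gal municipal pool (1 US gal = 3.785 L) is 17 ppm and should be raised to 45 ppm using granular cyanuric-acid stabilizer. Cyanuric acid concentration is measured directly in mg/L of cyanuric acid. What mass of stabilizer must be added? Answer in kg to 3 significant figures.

(a) Volume: 517 m³ = 517,000 L.
(a) Rise: 25,000 g / 517,000 L × 1000 = 48.36 mg/L.

(b) Volume: 132,000 US gal × 3.785 L/gal = 499,620 L.
(b) CYA to add: (45 − 17) = 28 mg/L × 499,620 L = 13,990 g cyanuric acid.

(a) 48.4 ppm; (b) 14.0 kg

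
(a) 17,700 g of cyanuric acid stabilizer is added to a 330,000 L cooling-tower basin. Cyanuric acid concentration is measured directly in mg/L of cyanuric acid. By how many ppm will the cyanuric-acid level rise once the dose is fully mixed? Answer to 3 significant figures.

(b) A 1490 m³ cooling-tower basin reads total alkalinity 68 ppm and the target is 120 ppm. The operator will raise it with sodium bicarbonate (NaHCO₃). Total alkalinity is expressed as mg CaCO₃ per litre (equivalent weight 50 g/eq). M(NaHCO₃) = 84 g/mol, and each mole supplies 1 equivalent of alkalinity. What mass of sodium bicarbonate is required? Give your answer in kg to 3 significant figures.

(a) 53.6 ppm; (b) 130 kg

(a) Rise: 17,700 g / 330,000 L × 1000 = 53.64 mg/L.

(b) Volume: 1490 m³ = 1,490,000 L.
(b) Alkalinity to add: (120 − 68) = 52 mg/L as CaCO₃ × 1,490,000 L = 77,480 g as CaCO₃.
(b) Equivalents: 77,480 g ÷ 50 g/eq = 1550 eq.
(b) NaHCO₃ supplies 1 eq per mole → 1550 mol.
(b) Mass: 1550 mol × 84 g/mol = 130,200 g.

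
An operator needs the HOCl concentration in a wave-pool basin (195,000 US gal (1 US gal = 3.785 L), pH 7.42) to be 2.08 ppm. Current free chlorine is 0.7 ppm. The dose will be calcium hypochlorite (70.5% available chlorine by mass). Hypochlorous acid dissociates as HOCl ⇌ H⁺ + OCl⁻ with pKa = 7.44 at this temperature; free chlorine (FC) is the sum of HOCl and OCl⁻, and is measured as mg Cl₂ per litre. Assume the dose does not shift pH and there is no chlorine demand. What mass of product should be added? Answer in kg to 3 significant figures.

Volume: 195,000 US gal × 3.785 L/gal = 738,075 L.
[OCl⁻]/[HOCl] = 10^(pH − pKa) = 10^(7.42 − 7.44) = 0.955; fraction as HOCl = 1/(1 + 0.955) = 0.5115.
Free chlorine required for 2.08 ppm HOCl: 2.08 / 0.5115 = 4.066 ppm.
FC to add: 4.066 − 0.7 = 3.366 mg/L as Cl₂.
Cl₂ equivalent: 3.366 mg/L × 738,075 L = 2485 g.
Product at 70.5% available Cl: 2485 / 0.705 = 3524 g.

3.52 kg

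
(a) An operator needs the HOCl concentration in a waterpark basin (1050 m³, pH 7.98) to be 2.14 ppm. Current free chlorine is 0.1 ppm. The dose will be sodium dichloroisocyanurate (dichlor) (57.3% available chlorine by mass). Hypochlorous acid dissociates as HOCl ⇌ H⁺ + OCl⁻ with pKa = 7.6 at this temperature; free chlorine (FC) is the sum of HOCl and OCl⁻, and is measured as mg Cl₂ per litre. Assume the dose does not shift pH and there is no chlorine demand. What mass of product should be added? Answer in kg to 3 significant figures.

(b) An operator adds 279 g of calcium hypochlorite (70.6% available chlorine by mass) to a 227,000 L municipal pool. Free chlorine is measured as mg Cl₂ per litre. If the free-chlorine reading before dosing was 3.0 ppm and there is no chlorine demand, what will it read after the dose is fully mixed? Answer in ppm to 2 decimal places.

(a) Volume: 1050 m³ = 1,050,000 L.
(a) [OCl⁻]/[HOCl] = 10^(pH − pKa) = 10^(7.98 − 7.6) = 2.399; fraction as HOCl = 1/(1 + 2.399) = 0.2942.
(a) Free chlorine required for 2.14 ppm HOCl: 2.14 / 0.2942 = 7.274 ppm.
(a) FC to add: 7.274 − 0.1 = 7.174 mg/L as Cl₂.
(a) Cl₂ equivalent: 7.174 mg/L × 1,050,000 L = 7532 g.
(a) Product at 57.3% available Cl: 7532 / 0.573 = 13,150 g.

(b) Available chlorine delivered: 279 g × 0.706 = 197 g as Cl₂.
(b) Concentration rise: 197 g / 227,000 L = 0.8677 mg/L = 0.87 ppm.
(b) Final FC: 3.0 + 0.87 = 3.87 ppm.

(a) 13.1 kg; (b) 3.87 ppm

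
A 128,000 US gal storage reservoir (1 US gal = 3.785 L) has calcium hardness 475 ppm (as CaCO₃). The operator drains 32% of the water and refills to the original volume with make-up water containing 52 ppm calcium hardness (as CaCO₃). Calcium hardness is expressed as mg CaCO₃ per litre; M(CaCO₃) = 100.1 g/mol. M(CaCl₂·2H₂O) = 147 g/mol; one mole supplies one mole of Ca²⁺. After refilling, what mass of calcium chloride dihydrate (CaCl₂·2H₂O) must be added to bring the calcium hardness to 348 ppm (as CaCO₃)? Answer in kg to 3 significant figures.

Volume: 128,000 US gal × 3.785 L/gal = 484,480 L.
After draining 32% and refilling: 475 × 0.68 + 52 × 0.32 = 339.64 ppm.
Deficit to target: 348 − 339.64 = 8.36 mg/L.
As CaCO₃: 8.36 mg/L × 484,480 L = 4050 g; ÷ 100.1 = 40.46 mol Ca²⁺.
Mass: 40.46 × 147 = 5948 g.

5.95 kg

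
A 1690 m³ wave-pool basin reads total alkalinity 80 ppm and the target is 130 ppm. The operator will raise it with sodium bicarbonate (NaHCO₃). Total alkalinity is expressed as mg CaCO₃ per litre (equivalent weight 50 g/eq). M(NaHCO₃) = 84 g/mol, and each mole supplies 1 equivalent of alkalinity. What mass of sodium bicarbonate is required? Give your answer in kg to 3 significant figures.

142 kg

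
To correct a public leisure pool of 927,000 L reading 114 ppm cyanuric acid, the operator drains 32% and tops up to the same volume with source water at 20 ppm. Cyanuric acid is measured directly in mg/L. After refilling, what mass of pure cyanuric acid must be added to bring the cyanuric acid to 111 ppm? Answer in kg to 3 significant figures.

25.1 kg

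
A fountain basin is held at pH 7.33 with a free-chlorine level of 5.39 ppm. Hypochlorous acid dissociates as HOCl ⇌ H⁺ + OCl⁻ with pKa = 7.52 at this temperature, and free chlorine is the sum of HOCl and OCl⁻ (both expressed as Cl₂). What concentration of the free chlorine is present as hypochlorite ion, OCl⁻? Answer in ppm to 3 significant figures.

[OCl⁻]/[HOCl] = 10^(pH − pKa) = 10^(7.33 − 7.52) = 10^-0.19 = 0.6457.
Fraction as HOCl = 1 / (1 + 0.6457) = 0.6077.
OCl⁻ = (1 − 0.6077) × 5.39 ppm = 2.115 ppm.

2.11 ppm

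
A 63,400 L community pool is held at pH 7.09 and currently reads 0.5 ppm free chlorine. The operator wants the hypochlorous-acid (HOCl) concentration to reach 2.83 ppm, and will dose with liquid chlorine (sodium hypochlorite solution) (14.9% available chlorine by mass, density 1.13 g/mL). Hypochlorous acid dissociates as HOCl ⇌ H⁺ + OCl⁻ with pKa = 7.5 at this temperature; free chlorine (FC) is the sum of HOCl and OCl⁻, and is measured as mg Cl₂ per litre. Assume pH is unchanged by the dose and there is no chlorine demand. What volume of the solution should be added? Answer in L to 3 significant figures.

[OCl⁻]/[HOCl] = 10^(pH − pKa) = 10^(7.09 − 7.5) = 0.389; fraction as HOCl = 1/(1 + 0.389) = 0.7199.
Free chlorine required for 2.83 ppm HOCl: 2.83 / 0.7199 = 3.931 ppm.
FC to add: 3.931 − 0.5 = 3.431 mg/L as Cl₂.
Cl₂ equivalent: 3.431 mg/L × 63,400 L = 217.5 g.
Product at 14.9% available Cl: 217.5 / 0.149 = 1460 g.
Volume: 1460 g ÷ 1.13 g/mL = 1292 mL.

1.29 L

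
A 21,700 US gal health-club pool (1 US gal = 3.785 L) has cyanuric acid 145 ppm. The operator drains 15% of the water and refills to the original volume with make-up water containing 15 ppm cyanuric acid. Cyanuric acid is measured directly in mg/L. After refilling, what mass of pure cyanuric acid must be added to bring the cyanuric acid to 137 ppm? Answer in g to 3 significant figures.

Volume: 21,700 US gal × 3.785 L/gal = 82,134 L.
After draining 15% and refilling: 145 × 0.85 + 15 × 0.15 = 125.5 ppm.
Deficit to target: 137 − 125.5 = 11.5 mg/L.
Mass: 11.5 mg/L × 82,134 L = 944.5 g cyanuric acid.

945 g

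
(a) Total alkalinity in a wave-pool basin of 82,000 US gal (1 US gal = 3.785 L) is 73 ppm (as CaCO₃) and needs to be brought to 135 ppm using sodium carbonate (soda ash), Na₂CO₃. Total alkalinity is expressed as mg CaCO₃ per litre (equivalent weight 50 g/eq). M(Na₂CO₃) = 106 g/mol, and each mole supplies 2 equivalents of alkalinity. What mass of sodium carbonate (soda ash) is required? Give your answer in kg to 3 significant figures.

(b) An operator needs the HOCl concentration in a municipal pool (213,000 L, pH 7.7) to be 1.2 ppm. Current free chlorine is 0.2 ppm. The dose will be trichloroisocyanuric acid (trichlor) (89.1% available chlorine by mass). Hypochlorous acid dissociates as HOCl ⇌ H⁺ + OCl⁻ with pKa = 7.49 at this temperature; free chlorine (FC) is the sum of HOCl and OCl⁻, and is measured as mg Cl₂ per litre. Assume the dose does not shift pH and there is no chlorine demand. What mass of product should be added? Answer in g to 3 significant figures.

(a) 20.4 kg; (b) 704 g

(a) Volume: 82,000 US gal × 3.785 L/gal = 310,370 L.
(a) Alkalinity to add: (135 − 73) = 62 mg/L as CaCO₃ × 310,370 L = 19,240 g as CaCO₃.
(a) Equivalents: 19,240 g ÷ 50 g/eq = 384.9 eq.
(a) Each mole of Na₂CO₃ supplies 2 eq, so 384.9 / 2 = 192.4 mol.
(a) Mass: 192.4 mol × 106 g/mol = 20,400 g.

(b) [OCl⁻]/[HOCl] = 10^(pH − pKa) = 10^(7.7 − 7.49) = 1.622; fraction as HOCl = 1/(1 + 1.622) = 0.3814.
(b) Free chlorine required for 1.2 ppm HOCl: 1.2 / 0.3814 = 3.146 ppm.
(b) FC to add: 3.146 − 0.2 = 2.946 mg/L as Cl₂.
(b) Cl₂ equivalent: 2.946 mg/L × 213,000 L = 627.5 g.
(b) Product at 89.1% available Cl: 627.5 / 0.891 = 704.3 g.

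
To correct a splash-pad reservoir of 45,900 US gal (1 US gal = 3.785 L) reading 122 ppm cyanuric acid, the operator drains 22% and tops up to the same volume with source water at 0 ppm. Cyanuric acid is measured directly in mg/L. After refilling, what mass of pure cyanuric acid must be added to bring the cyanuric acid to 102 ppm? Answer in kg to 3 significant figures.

Volume: 45,900 US gal × 3.785 L/gal = 173,732 L.
After draining 22% and refilling: 122 × 0.78 + 0 × 0.22 = 95.16 ppm.
Deficit to target: 102 − 95.16 = 6.84 mg/L.
Mass: 6.84 mg/L × 173,732 L = 1188 g cyanuric acid.

1.19 kg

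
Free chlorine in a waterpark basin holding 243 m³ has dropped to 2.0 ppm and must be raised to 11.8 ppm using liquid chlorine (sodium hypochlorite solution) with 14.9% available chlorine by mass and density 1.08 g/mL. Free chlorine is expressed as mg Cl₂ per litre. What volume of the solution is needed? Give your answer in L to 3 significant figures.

14.8 L

Volume: 243 m³ = 243,000 L.
Chlorine deficit: 11.8 − 2.0 = 9.8 ppm = 9.8 mg/L as Cl₂.
Cl₂ equivalent needed: 9.8 mg/L × 243,000 L = 2,381,000 mg = 2381 g.
Product at 14.9% available chlorine: 2381 / 0.149 = 15,980 g.
Volume at density 1.08 g/mL: 15,980 g ÷ 1.08 g/mL = 14,800 mL.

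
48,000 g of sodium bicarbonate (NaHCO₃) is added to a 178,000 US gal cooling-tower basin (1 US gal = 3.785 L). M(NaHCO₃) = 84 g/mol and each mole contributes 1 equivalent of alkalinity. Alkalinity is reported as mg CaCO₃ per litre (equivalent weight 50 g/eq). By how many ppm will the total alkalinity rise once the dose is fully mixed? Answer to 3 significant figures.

Volume: 178,000 US gal × 3.785 L/gal = 673,730 L.
Moles of NaHCO₃: 48,000 g ÷ 84 g/mol = 571.4 mol → 571.4 eq of alkalinity.
As CaCO₃: 571.4 eq × 50 g/eq = 28,570 g.
Rise: 28,570 g / 673,730 L × 1000 = 42.41 mg/L.

42.4 ppm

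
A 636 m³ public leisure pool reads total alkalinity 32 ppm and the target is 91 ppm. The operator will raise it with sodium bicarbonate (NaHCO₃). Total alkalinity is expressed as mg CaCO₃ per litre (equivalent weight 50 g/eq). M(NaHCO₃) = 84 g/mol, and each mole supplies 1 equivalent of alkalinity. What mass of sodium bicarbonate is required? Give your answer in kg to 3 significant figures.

Volume: 636 m³ = 636,000 L.
Alkalinity to add: (91 − 32) = 59 mg/L as CaCO₃ × 636,000 L = 37,520 g as CaCO₃.
Equivalents: 37,520 g ÷ 50 g/eq = 750.5 eq.
NaHCO₃ supplies 1 eq per mole → 750.5 mol.
Mass: 750.5 mol × 84 g/mol = 63,040 g.

63.0 kg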